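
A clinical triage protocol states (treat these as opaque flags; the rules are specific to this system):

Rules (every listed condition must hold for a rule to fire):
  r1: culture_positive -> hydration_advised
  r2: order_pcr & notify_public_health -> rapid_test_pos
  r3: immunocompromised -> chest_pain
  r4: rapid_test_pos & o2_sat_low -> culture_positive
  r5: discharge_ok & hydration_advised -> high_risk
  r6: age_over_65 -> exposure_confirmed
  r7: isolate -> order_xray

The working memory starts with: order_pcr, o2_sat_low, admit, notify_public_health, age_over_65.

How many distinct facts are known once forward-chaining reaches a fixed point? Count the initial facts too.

9

[1] r2 [order_pcr & notify_public_health -> rapid_test_pos]; r6 [age_over_65 -> exposure_confirmed]. ⇒ new: rapid_test_pos, exposure_confirmed.
[2] r4 [rapid_test_pos & o2_sat_low -> culture_positive]. ⇒ new: culture_positive.
[3] r1 [culture_positive -> hydration_advised]. ⇒ new: hydration_advised.
Closure: {admit, age_over_65, culture_positive, exposure_confirmed, hydration_advised, notify_public_health, o2_sat_low, order_pcr, rapid_test_pos} — 9 facts.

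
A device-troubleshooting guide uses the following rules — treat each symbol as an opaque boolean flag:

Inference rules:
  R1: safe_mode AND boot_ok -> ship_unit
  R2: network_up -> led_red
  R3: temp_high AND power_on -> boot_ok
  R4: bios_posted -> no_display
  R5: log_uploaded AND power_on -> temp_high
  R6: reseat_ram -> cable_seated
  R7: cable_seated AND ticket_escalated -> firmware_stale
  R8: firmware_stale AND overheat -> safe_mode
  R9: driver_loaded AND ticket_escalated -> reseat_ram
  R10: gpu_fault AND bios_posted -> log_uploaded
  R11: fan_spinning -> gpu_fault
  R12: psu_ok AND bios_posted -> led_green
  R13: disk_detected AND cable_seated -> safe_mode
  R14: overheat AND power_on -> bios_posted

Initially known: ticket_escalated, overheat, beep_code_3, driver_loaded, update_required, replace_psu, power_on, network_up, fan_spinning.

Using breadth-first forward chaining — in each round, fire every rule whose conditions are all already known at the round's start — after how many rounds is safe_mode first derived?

Round 1: R2 [network_up -> led_red]; R9 [driver_loaded AND ticket_escalated -> reseat_ram]; R11 [fan_spinning -> gpu_fault]; R14 [overheat AND power_on -> bios_posted]. Adds led_red, reseat_ram, gpu_fault, bios_posted.
Round 2: R4 [bios_posted -> no_display]; R6 [reseat_ram -> cable_seated]; R10 [gpu_fault AND bios_posted -> log_uploaded]. Adds no_display, cable_seated, log_uploaded.
Round 3: R5 [log_uploaded AND power_on -> temp_high]; R7 [cable_seated AND ticket_escalated -> firmware_stale]. Adds temp_high, firmware_stale.
Round 4: R3 [temp_high AND power_on -> boot_ok]; R8 [firmware_stale AND overheat -> safe_mode]. Adds boot_ok, safe_mode.
safe_mode first appears in round 4.

4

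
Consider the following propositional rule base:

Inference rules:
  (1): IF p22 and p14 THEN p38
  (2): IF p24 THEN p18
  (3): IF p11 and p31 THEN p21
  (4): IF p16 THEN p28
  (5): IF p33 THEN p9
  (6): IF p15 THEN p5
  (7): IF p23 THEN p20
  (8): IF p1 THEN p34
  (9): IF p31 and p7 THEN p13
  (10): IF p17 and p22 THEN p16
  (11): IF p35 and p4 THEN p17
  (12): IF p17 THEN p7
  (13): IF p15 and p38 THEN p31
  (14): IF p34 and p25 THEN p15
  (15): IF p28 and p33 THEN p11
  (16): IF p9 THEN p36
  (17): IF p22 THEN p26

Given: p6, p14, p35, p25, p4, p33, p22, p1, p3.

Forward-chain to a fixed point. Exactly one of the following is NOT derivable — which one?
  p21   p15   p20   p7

Round 1 fires (1), (5), (8), (11), (17), giving p38, p9, p34, p17, p26.
Round 2 fires (10), (12), (14), (16), giving p16, p7, p15, p36.
Round 3 fires (4), (6), (13), giving p28, p5, p31.
Round 4 fires (9), (15), giving p13, p11.
Round 5 fires (3), giving p21.
Derived: p7 (round 2), p21 (round 5), p15 (round 2). p20 never appears in any round.

p20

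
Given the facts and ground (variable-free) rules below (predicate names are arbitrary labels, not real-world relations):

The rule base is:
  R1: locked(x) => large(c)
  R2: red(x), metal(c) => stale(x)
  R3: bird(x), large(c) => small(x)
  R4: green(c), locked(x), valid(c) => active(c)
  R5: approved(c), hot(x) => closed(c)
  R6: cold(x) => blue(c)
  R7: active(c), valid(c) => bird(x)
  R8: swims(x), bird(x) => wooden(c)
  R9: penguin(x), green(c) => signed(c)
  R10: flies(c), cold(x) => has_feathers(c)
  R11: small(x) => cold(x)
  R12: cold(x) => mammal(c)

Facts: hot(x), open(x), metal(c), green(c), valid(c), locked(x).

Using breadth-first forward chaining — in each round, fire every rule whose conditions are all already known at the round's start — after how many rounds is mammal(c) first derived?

5

Round 1: R1 [locked(x) => large(c)]; R4 [green(c), locked(x), valid(c) => active(c)]. Adds large(c), active(c).
Round 2: R7 [active(c), valid(c) => bird(x)]. Adds bird(x).
Round 3: R3 [bird(x), large(c) => small(x)]. Adds small(x).
Round 4: R11 [small(x) => cold(x)]. Adds cold(x).
Round 5: R6 [cold(x) => blue(c)]; R12 [cold(x) => mammal(c)]. Adds blue(c), mammal(c).
mammal(c) first appears in round 5.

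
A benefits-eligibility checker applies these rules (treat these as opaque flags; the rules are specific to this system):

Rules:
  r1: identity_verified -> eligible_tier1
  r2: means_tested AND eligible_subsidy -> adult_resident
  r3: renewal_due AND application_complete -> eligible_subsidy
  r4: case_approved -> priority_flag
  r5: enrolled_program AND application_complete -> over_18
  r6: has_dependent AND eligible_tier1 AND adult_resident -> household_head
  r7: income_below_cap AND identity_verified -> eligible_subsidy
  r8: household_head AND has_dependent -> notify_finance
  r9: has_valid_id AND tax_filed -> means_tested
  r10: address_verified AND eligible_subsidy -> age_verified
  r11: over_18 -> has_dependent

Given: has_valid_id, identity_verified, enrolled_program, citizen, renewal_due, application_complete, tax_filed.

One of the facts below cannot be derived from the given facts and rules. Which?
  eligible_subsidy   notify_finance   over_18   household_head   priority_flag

priority_flag

[1] r1 [identity_verified -> eligible_tier1]; r3 [renewal_due AND application_complete -> eligible_subsidy]; r5 [enrolled_program AND application_complete -> over_18]; r9 [has_valid_id AND tax_filed -> means_tested]. ⇒ new: eligible_tier1, eligible_subsidy, over_18, means_tested.
[2] r2 [means_tested AND eligible_subsidy -> adult_resident]; r11 [over_18 -> has_dependent]. ⇒ new: adult_resident, has_dependent.
[3] r6 [has_dependent AND eligible_tier1 AND adult_resident -> household_head]. ⇒ new: household_head.
[4] r8 [household_head AND has_dependent -> notify_finance]. ⇒ new: notify_finance.
Derived: household_head (round 3), over_18 (round 1), notify_finance (round 4), eligible_subsidy (round 1). priority_flag never appears in any round.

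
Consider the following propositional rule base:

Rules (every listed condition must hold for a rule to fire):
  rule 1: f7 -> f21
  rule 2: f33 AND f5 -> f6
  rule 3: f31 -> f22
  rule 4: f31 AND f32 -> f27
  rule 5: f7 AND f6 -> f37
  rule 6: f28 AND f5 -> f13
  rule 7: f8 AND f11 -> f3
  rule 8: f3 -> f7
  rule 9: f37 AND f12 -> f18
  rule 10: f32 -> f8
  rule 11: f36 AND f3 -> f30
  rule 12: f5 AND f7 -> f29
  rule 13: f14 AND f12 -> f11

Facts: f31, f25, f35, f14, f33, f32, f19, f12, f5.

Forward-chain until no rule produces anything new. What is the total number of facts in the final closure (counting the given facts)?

20

Round 1 — rule 2, rule 3, rule 4, rule 10, rule 13, derive f6, f22, f27, f8, f11.
Round 2 — rule 7, derive f3.
Round 3 — rule 8, derive f7.
Round 4 — rule 1, rule 5, rule 12, derive f21, f37, f29.
Round 5 — rule 9, derive f18.
Closure: {f11, f12, f14, f18, f19, f21, f22, f25, f27, f29, f3, f31, f32, f33, f35, f37, f5, f6, f7, f8} — 20 facts.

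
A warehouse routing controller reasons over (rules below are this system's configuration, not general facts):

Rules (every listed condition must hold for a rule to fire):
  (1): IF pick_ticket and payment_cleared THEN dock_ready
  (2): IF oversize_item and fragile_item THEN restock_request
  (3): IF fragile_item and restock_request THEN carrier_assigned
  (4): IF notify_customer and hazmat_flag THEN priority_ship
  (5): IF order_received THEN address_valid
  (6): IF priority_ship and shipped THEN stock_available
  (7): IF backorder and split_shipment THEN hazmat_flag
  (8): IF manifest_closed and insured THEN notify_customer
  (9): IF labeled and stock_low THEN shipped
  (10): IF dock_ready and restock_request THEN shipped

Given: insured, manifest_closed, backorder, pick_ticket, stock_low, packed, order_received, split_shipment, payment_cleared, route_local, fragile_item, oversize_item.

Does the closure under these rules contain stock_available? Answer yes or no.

Round 1: (1) [IF pick_ticket and payment_cleared THEN dock_ready]; (2) [IF oversize_item and fragile_item THEN restock_request]; (5) [IF order_received THEN address_valid]; (7) [IF backorder and split_shipment THEN hazmat_flag]; (8) [IF manifest_closed and insured THEN notify_customer]. New: dock_ready, restock_request, address_valid, hazmat_flag, notify_customer.
Round 2: (3) [IF fragile_item and restock_request THEN carrier_assigned]; (4) [IF notify_customer and hazmat_flag THEN priority_ship]; (10) [IF dock_ready and restock_request THEN shipped]. New: carrier_assigned, priority_ship, shipped.
Round 3: (6) [IF priority_ship and shipped THEN stock_available]. New: stock_available.
stock_available appears in round 3, so it is derivable.

yes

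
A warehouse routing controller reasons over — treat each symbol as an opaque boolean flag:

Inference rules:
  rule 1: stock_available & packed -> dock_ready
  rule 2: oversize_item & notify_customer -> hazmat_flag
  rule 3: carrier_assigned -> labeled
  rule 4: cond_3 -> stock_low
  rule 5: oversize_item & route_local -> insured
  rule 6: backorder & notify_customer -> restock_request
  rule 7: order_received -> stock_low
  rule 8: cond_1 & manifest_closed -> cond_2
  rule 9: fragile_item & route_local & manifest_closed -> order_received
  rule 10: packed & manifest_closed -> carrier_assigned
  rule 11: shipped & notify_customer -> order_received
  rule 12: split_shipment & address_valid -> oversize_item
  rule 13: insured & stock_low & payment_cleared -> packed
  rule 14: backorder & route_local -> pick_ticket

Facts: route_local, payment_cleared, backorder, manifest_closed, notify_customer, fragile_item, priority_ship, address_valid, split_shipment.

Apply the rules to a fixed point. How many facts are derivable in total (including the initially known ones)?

[1] rule 6 [backorder & notify_customer -> restock_request]; rule 9 [fragile_item & route_local & manifest_closed -> order_received]; rule 12 [split_shipment & address_valid -> oversize_item]; rule 14 [backorder & route_local -> pick_ticket]. ⇒ new: restock_request, order_received, oversize_item, pick_ticket.
[2] rule 2 [oversize_item & notify_customer -> hazmat_flag]; rule 5 [oversize_item & route_local -> insured]; rule 7 [order_received -> stock_low]. ⇒ new: hazmat_flag, insured, stock_low.
[3] rule 13 [insured & stock_low & payment_cleared -> packed]. ⇒ new: packed.
[4] rule 10 [packed & manifest_closed -> carrier_assigned]. ⇒ new: carrier_assigned.
[5] rule 3 [carrier_assigned -> labeled]. ⇒ new: labeled.
Closure: {address_valid, backorder, carrier_assigned, fragile_item, hazmat_flag, insured, labeled, manifest_closed, notify_customer, order_received, oversize_item, packed, payment_cleared, pick_ticket, priority_ship, restock_request, route_local, split_shipment, stock_low} — 19 facts.

19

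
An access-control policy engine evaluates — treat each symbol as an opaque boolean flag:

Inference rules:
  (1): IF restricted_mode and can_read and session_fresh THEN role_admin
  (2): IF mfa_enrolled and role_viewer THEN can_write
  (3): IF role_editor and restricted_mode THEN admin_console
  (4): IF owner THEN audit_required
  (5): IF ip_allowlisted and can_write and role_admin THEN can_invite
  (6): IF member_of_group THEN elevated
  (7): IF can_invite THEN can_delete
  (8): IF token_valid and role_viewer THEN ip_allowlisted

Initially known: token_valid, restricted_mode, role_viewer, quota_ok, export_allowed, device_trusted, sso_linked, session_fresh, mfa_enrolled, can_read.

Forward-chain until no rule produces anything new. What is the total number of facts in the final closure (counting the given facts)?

Round 1: (1) [IF restricted_mode and can_read and session_fresh THEN role_admin]; (2) [IF mfa_enrolled and role_viewer THEN can_write]; (8) [IF token_valid and role_viewer THEN ip_allowlisted]. Adds role_admin, can_write, ip_allowlisted.
Round 2: (5) [IF ip_allowlisted and can_write and role_admin THEN can_invite]. Adds can_invite.
Round 3: (7) [IF can_invite THEN can_delete]. Adds can_delete.
Closure: {can_delete, can_invite, can_read, can_write, device_trusted, export_allowed, ip_allowlisted, mfa_enrolled, quota_ok, restricted_mode, role_admin, role_viewer, session_fresh, sso_linked, token_valid} — 15 facts.

15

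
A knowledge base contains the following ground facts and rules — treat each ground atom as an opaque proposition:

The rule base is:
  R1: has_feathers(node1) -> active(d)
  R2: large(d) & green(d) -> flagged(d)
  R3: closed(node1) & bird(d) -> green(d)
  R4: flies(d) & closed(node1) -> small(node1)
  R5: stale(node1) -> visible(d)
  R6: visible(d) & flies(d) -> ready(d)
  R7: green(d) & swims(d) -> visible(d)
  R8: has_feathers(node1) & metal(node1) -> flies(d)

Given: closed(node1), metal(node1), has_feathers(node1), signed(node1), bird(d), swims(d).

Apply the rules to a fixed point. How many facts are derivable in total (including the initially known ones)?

Round 1: R1 [has_feathers(node1) -> active(d)]; R3 [closed(node1) & bird(d) -> green(d)]; R8 [has_feathers(node1) & metal(node1) -> flies(d)]. Adds active(d), green(d), flies(d).
Round 2: R4 [flies(d) & closed(node1) -> small(node1)]; R7 [green(d) & swims(d) -> visible(d)]. Adds small(node1), visible(d).
Round 3: R6 [visible(d) & flies(d) -> ready(d)]. Adds ready(d).
Closure: {active(d), bird(d), closed(node1), flies(d), green(d), has_feathers(node1), metal(node1), ready(d), signed(node1), small(node1), swims(d), visible(d)} — 12 facts.

12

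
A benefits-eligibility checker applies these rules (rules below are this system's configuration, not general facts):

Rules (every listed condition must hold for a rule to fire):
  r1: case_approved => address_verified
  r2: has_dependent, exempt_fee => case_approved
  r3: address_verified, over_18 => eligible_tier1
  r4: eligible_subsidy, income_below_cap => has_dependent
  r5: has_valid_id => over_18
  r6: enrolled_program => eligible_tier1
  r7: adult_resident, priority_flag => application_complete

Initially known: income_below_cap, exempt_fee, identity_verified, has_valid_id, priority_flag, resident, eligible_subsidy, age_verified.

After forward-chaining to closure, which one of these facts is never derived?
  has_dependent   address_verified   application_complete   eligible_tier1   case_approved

application_complete

Round 1 fires r4, r5, giving has_dependent, over_18.
Round 2 fires r2, giving case_approved.
Round 3 fires r1, giving address_verified.
Round 4 fires r3, giving eligible_tier1.
Derived: has_dependent (round 1), address_verified (round 3), eligible_tier1 (round 4), case_approved (round 2). application_complete never appears in any round.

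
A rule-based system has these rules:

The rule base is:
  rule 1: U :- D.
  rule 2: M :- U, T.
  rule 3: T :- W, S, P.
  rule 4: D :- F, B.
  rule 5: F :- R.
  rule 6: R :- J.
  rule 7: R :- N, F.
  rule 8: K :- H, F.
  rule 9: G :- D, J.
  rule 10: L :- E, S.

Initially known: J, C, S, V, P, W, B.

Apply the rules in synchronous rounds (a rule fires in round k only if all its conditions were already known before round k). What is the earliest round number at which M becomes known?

5

Round 1 fires rule 3, rule 6, giving T, R.
Round 2 fires rule 5, giving F.
Round 3 fires rule 4, giving D.
Round 4 fires rule 1, rule 9, giving U, G.
Round 5 fires rule 2, giving M.
M first appears in round 5.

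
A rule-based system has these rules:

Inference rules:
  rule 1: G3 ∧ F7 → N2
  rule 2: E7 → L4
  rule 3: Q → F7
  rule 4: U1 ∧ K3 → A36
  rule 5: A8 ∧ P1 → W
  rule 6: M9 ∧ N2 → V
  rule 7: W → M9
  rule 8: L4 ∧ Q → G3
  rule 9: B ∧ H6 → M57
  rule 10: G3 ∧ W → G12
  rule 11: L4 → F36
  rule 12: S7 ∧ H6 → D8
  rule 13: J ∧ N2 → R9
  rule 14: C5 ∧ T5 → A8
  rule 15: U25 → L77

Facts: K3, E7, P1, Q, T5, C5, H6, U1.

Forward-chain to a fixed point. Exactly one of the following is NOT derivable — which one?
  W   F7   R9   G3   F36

R9

[1] rule 2 [E7 → L4]; rule 3 [Q → F7]; rule 4 [U1 ∧ K3 → A36]; rule 14 [C5 ∧ T5 → A8]. ⇒ new: L4, F7, A36, A8.
[2] rule 5 [A8 ∧ P1 → W]; rule 8 [L4 ∧ Q → G3]; rule 11 [L4 → F36]. ⇒ new: W, G3, F36.
[3] rule 1 [G3 ∧ F7 → N2]; rule 7 [W → M9]; rule 10 [G3 ∧ W → G12]. ⇒ new: N2, M9, G12.
[4] rule 6 [M9 ∧ N2 → V]. ⇒ new: V.
Derived: F7 (round 1), F36 (round 2), G3 (round 2), W (round 2). R9 never appears in any round.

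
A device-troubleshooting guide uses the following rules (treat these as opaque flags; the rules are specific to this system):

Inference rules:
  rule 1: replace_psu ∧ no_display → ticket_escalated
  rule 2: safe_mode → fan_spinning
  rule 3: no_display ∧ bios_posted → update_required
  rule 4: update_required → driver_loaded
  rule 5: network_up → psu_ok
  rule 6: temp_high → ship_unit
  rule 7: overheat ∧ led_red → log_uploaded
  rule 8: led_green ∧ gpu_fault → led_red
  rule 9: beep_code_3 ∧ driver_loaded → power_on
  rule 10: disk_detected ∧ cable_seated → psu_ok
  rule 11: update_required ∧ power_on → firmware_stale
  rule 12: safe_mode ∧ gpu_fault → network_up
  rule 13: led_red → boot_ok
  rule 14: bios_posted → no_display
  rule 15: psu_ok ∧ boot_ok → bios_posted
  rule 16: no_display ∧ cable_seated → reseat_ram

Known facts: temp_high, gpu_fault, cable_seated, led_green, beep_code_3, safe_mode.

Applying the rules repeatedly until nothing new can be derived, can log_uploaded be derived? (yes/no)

Round 1: rule 2 [safe_mode → fan_spinning]; rule 6 [temp_high → ship_unit]; rule 8 [led_green ∧ gpu_fault → led_red]; rule 12 [safe_mode ∧ gpu_fault → network_up]. Adds fan_spinning, ship_unit, led_red, network_up.
Round 2: rule 5 [network_up → psu_ok]; rule 13 [led_red → boot_ok]. Adds psu_ok, boot_ok.
Round 3: rule 15 [psu_ok ∧ boot_ok → bios_posted]. Adds bios_posted.
Round 4: rule 14 [bios_posted → no_display]. Adds no_display.
Round 5: rule 3 [no_display ∧ bios_posted → update_required]; rule 16 [no_display ∧ cable_seated → reseat_ram]. Adds update_required, reseat_ram.
Round 6: rule 4 [update_required → driver_loaded]. Adds driver_loaded.
Round 7: rule 9 [beep_code_3 ∧ driver_loaded → power_on]. Adds power_on.
Round 8: rule 11 [update_required ∧ power_on → firmware_stale]. Adds firmware_stale.
Fixed point reached. log_uploaded is concluded only by rule 7; rule 7 needs overheat (never derived).

no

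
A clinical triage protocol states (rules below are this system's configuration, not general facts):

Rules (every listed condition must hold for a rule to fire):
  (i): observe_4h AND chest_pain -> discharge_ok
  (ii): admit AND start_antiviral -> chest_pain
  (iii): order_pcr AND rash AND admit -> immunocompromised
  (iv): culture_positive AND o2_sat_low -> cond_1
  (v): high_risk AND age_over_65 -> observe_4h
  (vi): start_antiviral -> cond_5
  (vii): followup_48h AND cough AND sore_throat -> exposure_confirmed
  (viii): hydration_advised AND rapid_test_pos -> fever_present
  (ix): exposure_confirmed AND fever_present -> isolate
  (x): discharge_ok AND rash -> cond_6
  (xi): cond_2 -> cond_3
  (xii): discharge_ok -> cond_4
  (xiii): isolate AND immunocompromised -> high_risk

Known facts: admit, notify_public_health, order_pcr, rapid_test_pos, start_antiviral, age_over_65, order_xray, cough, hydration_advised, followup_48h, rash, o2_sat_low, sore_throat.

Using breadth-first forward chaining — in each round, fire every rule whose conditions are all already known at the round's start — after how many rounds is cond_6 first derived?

6

Round 1: (ii) [admit AND start_antiviral -> chest_pain]; (iii) [order_pcr AND rash AND admit -> immunocompromised]; (vi) [start_antiviral -> cond_5]; (vii) [followup_48h AND cough AND sore_throat -> exposure_confirmed]; (viii) [hydration_advised AND rapid_test_pos -> fever_present]. New: chest_pain, immunocompromised, cond_5, exposure_confirmed, fever_present.
Round 2: (ix) [exposure_confirmed AND fever_present -> isolate]. New: isolate.
Round 3: (xiii) [isolate AND immunocompromised -> high_risk]. New: high_risk.
Round 4: (v) [high_risk AND age_over_65 -> observe_4h]. New: observe_4h.
Round 5: (i) [observe_4h AND chest_pain -> discharge_ok]. New: discharge_ok.
Round 6: (x) [discharge_ok AND rash -> cond_6]; (xii) [discharge_ok -> cond_4]. New: cond_6, cond_4.
cond_6 first appears in round 6.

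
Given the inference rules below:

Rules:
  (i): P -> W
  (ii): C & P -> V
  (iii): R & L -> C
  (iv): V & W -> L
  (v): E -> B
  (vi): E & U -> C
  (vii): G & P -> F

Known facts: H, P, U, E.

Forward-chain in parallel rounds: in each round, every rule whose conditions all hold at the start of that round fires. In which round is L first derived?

3

Round 1 fires (i), (v), (vi), giving W, B, C.
Round 2 fires (ii), giving V.
Round 3 fires (iv), giving L.
L first appears in round 3.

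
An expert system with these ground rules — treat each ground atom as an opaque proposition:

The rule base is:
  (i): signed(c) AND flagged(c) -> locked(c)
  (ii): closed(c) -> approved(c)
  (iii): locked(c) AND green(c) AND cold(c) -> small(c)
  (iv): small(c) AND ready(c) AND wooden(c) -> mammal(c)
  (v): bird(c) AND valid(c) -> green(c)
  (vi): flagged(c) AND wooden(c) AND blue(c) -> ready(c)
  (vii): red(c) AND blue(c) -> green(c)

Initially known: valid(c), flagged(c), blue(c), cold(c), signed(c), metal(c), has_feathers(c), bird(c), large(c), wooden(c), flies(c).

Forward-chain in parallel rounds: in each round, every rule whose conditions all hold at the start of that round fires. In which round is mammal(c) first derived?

Round 1: (i) [signed(c) AND flagged(c) -> locked(c)]; (v) [bird(c) AND valid(c) -> green(c)]; (vi) [flagged(c) AND wooden(c) AND blue(c) -> ready(c)]. New: locked(c), green(c), ready(c).
Round 2: (iii) [locked(c) AND green(c) AND cold(c) -> small(c)]. New: small(c).
Round 3: (iv) [small(c) AND ready(c) AND wooden(c) -> mammal(c)]. New: mammal(c).
mammal(c) first appears in round 3.

3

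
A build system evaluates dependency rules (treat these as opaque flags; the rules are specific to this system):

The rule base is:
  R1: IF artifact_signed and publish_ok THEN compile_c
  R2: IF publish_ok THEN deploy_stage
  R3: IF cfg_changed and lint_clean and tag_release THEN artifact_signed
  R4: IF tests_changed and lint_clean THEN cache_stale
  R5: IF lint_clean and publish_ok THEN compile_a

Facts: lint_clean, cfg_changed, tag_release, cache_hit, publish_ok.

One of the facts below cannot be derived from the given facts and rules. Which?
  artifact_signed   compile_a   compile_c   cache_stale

Round 1 fires R2, R3, R5, giving deploy_stage, artifact_signed, compile_a.
Round 2 fires R1, giving compile_c.
Derived: compile_c (round 2), artifact_signed (round 1), compile_a (round 1). cache_stale never appears in any round.

cache_stale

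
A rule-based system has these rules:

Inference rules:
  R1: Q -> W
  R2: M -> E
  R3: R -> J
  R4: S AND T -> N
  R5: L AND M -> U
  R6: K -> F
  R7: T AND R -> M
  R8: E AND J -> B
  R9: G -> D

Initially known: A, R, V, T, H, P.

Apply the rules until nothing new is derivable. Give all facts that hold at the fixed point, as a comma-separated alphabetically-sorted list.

A, B, E, H, J, M, P, R, T, V

Round 1: R3 [R -> J]; R7 [T AND R -> M]. Adds J, M.
Round 2: R2 [M -> E]. Adds E.
Round 3: R8 [E AND J -> B]. Adds B.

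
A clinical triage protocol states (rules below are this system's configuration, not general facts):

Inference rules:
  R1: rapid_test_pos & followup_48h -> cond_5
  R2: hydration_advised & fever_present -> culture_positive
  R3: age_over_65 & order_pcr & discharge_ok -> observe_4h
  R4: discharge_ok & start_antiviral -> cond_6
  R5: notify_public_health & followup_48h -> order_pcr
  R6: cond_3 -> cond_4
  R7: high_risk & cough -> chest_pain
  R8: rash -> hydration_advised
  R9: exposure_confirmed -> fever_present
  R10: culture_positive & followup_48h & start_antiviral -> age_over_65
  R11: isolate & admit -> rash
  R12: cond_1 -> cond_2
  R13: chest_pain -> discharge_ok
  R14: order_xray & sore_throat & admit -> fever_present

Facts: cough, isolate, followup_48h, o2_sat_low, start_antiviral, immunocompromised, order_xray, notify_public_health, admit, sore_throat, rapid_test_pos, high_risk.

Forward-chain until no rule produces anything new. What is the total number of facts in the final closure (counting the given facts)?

Round 1: R1 [rapid_test_pos & followup_48h -> cond_5]; R5 [notify_public_health & followup_48h -> order_pcr]; R7 [high_risk & cough -> chest_pain]; R11 [isolate & admit -> rash]; R14 [order_xray & sore_throat & admit -> fever_present]. New: cond_5, order_pcr, chest_pain, rash, fever_present.
Round 2: R8 [rash -> hydration_advised]; R13 [chest_pain -> discharge_ok]. New: hydration_advised, discharge_ok.
Round 3: R2 [hydration_advised & fever_present -> culture_positive]; R4 [discharge_ok & start_antiviral -> cond_6]. New: culture_positive, cond_6.
Round 4: R10 [culture_positive & followup_48h & start_antiviral -> age_over_65]. New: age_over_65.
Round 5: R3 [age_over_65 & order_pcr & discharge_ok -> observe_4h]. New: observe_4h.
Closure: {admit, age_over_65, chest_pain, cond_5, cond_6, cough, culture_positive, discharge_ok, fever_present, followup_48h, high_risk, hydration_advised, immunocompromised, isolate, notify_public_health, o2_sat_low, observe_4h, order_pcr, order_xray, rapid_test_pos, rash, sore_throat, start_antiviral} — 23 facts.

23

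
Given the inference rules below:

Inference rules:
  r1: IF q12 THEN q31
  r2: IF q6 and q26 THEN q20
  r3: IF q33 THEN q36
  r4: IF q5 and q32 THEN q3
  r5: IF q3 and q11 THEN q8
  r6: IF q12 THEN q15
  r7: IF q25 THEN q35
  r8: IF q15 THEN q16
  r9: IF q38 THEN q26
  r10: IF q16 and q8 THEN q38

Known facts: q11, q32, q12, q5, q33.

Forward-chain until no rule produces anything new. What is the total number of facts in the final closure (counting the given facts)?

[1] r1 [IF q12 THEN q31]; r3 [IF q33 THEN q36]; r4 [IF q5 and q32 THEN q3]; r6 [IF q12 THEN q15]. ⇒ new: q31, q36, q3, q15.
[2] r5 [IF q3 and q11 THEN q8]; r8 [IF q15 THEN q16]. ⇒ new: q8, q16.
[3] r10 [IF q16 and q8 THEN q38]. ⇒ new: q38.
[4] r9 [IF q38 THEN q26]. ⇒ new: q26.
Closure: {q11, q12, q15, q16, q26, q3, q31, q32, q33, q36, q38, q5, q8} — 13 facts.

13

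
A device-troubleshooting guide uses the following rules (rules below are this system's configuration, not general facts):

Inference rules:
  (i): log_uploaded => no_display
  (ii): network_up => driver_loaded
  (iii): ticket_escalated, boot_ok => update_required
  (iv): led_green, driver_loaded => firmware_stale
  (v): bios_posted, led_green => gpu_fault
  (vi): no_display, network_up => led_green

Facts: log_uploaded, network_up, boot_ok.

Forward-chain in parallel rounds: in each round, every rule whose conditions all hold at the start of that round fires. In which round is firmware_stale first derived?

Round 1: (i) [log_uploaded => no_display]; (ii) [network_up => driver_loaded]. New: no_display, driver_loaded.
Round 2: (vi) [no_display, network_up => led_green]. New: led_green.
Round 3: (iv) [led_green, driver_loaded => firmware_stale]. New: firmware_stale.
firmware_stale first appears in round 3.

3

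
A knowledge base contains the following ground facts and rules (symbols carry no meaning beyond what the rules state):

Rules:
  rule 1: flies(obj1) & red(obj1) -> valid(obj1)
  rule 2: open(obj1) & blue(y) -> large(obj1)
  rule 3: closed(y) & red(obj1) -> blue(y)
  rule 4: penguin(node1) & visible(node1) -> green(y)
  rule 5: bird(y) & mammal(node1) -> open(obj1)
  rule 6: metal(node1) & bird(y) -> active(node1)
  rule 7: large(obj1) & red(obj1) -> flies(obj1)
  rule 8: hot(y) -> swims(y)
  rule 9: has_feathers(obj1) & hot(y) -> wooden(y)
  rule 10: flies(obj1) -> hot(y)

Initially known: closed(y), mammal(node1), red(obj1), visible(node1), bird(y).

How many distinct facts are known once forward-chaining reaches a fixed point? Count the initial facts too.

12

Round 1: rule 3 [closed(y) & red(obj1) -> blue(y)]; rule 5 [bird(y) & mammal(node1) -> open(obj1)]. New: blue(y), open(obj1).
Round 2: rule 2 [open(obj1) & blue(y) -> large(obj1)]. New: large(obj1).
Round 3: rule 7 [large(obj1) & red(obj1) -> flies(obj1)]. New: flies(obj1).
Round 4: rule 1 [flies(obj1) & red(obj1) -> valid(obj1)]; rule 10 [flies(obj1) -> hot(y)]. New: valid(obj1), hot(y).
Round 5: rule 8 [hot(y) -> swims(y)]. New: swims(y).
Closure: {bird(y), blue(y), closed(y), flies(obj1), hot(y), large(obj1), mammal(node1), open(obj1), red(obj1), swims(y), valid(obj1), visible(node1)} — 12 facts.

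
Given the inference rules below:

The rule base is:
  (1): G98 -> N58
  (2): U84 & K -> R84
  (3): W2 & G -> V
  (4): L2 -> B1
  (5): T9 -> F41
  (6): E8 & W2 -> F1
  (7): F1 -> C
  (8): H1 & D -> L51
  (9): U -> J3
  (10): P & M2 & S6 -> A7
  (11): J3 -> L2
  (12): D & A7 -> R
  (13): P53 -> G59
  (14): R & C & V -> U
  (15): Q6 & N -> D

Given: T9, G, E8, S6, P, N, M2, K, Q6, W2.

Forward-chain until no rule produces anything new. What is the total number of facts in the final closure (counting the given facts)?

Round 1: (3) [W2 & G -> V]; (5) [T9 -> F41]; (6) [E8 & W2 -> F1]; (10) [P & M2 & S6 -> A7]; (15) [Q6 & N -> D]. Adds V, F41, F1, A7, D.
Round 2: (7) [F1 -> C]; (12) [D & A7 -> R]. Adds C, R.
Round 3: (14) [R & C & V -> U]. Adds U.
Round 4: (9) [U -> J3]. Adds J3.
Round 5: (11) [J3 -> L2]. Adds L2.
Round 6: (4) [L2 -> B1]. Adds B1.
Closure: {A7, B1, C, D, E8, F1, F41, G, J3, K, L2, M2, N, P, Q6, R, S6, T9, U, V, W2} — 21 facts.

21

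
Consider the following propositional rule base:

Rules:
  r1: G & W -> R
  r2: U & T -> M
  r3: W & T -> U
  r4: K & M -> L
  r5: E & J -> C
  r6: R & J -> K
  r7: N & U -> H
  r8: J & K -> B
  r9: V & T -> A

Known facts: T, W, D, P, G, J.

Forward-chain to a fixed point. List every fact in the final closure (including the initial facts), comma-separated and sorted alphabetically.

B, D, G, J, K, L, M, P, R, T, U, W

Round 1 — r1, r3, derive R, U.
Round 2 — r2, r6, derive M, K.
Round 3 — r4, r8, derive L, B.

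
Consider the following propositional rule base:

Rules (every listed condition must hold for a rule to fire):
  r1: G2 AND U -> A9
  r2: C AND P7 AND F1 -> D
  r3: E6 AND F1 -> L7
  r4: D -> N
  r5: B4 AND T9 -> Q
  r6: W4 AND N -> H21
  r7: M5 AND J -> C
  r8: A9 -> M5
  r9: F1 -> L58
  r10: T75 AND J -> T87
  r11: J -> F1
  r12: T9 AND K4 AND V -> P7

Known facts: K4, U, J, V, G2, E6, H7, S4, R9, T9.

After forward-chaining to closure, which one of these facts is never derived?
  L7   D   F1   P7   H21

H21

Round 1 fires r1, r11, r12, giving A9, F1, P7.
Round 2 fires r3, r8, r9, giving L7, M5, L58.
Round 3 fires r7, giving C.
Round 4 fires r2, giving D.
Round 5 fires r4, giving N.
Derived: P7 (round 1), L7 (round 2), D (round 4), F1 (round 1). H21 never appears in any round.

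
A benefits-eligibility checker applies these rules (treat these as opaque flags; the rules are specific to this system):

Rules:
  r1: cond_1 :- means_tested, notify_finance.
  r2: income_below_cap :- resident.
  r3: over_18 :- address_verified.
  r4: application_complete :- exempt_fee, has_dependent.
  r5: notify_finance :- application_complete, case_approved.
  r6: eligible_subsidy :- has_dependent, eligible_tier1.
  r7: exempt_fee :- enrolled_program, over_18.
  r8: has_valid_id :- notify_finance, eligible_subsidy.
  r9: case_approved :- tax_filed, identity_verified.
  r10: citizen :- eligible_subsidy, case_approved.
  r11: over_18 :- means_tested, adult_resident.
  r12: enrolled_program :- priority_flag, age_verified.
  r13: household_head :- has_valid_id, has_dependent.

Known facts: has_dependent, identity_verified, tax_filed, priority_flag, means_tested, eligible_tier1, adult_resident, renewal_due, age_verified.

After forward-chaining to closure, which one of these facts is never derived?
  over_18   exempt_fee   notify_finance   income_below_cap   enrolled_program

Round 1 fires r6, r9, r11, r12, giving eligible_subsidy, case_approved, over_18, enrolled_program.
Round 2 fires r7, r10, giving exempt_fee, citizen.
Round 3 fires r4, giving application_complete.
Round 4 fires r5, giving notify_finance.
Round 5 fires r1, r8, giving cond_1, has_valid_id.
Round 6 fires r13, giving household_head.
Derived: over_18 (round 1), notify_finance (round 4), exempt_fee (round 2), enrolled_program (round 1). income_below_cap never appears in any round.

income_below_cap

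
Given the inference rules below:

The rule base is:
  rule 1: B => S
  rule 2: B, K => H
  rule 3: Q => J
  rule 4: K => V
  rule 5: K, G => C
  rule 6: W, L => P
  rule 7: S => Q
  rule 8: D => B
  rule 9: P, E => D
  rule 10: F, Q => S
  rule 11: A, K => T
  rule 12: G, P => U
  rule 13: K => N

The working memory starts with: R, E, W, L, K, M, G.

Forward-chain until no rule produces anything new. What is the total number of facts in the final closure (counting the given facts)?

18

Round 1: rule 4 [K => V]; rule 5 [K, G => C]; rule 6 [W, L => P]; rule 13 [K => N]. New: V, C, P, N.
Round 2: rule 9 [P, E => D]; rule 12 [G, P => U]. New: D, U.
Round 3: rule 8 [D => B]. New: B.
Round 4: rule 1 [B => S]; rule 2 [B, K => H]. New: S, H.
Round 5: rule 7 [S => Q]. New: Q.
Round 6: rule 3 [Q => J]. New: J.
Closure: {B, C, D, E, G, H, J, K, L, M, N, P, Q, R, S, U, V, W} — 18 facts.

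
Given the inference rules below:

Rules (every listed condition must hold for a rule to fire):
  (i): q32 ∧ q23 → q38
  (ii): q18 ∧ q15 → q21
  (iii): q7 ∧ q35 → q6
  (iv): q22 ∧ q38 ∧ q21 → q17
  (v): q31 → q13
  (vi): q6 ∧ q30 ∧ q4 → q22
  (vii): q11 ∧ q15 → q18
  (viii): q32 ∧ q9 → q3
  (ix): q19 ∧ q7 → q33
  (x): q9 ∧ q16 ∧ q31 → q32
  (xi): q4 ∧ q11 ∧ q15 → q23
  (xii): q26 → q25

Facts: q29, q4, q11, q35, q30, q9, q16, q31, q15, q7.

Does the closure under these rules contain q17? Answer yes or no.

yes

Round 1: (iii) [q7 ∧ q35 → q6]; (v) [q31 → q13]; (vii) [q11 ∧ q15 → q18]; (x) [q9 ∧ q16 ∧ q31 → q32]; (xi) [q4 ∧ q11 ∧ q15 → q23]. New: q6, q13, q18, q32, q23.
Round 2: (i) [q32 ∧ q23 → q38]; (ii) [q18 ∧ q15 → q21]; (vi) [q6 ∧ q30 ∧ q4 → q22]; (viii) [q32 ∧ q9 → q3]. New: q38, q21, q22, q3.
Round 3: (iv) [q22 ∧ q38 ∧ q21 → q17]. New: q17.
q17 appears in round 3, so it is derivable.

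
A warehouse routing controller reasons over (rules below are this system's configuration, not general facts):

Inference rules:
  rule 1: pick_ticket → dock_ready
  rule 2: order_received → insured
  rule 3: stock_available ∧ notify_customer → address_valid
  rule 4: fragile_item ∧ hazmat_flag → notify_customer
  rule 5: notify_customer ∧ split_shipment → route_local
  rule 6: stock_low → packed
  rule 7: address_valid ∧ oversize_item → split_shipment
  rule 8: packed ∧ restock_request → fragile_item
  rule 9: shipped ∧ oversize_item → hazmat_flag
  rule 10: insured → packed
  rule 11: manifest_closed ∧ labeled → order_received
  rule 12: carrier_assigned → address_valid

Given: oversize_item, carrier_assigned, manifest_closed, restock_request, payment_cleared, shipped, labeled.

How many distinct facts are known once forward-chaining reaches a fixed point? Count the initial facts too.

Round 1: rule 9 [shipped ∧ oversize_item → hazmat_flag]; rule 11 [manifest_closed ∧ labeled → order_received]; rule 12 [carrier_assigned → address_valid]. New: hazmat_flag, order_received, address_valid.
Round 2: rule 2 [order_received → insured]; rule 7 [address_valid ∧ oversize_item → split_shipment]. New: insured, split_shipment.
Round 3: rule 10 [insured → packed]. New: packed.
Round 4: rule 8 [packed ∧ restock_request → fragile_item]. New: fragile_item.
Round 5: rule 4 [fragile_item ∧ hazmat_flag → notify_customer]. New: notify_customer.
Round 6: rule 5 [notify_customer ∧ split_shipment → route_local]. New: route_local.
Closure: {address_valid, carrier_assigned, fragile_item, hazmat_flag, insured, labeled, manifest_closed, notify_customer, order_received, oversize_item, packed, payment_cleared, restock_request, route_local, shipped, split_shipment} — 16 facts.

16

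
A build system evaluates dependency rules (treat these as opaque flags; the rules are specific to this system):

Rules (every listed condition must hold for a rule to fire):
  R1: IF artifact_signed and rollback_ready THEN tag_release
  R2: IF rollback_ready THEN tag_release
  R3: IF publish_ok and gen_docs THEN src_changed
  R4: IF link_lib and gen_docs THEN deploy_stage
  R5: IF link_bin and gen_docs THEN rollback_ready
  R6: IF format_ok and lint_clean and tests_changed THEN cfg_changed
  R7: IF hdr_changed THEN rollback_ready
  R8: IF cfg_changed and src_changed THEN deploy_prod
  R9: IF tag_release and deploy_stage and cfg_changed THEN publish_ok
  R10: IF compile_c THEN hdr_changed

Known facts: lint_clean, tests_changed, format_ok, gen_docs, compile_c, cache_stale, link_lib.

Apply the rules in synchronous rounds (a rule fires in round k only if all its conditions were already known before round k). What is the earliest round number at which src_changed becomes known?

5

Round 1 — R4, R6, R10, derive deploy_stage, cfg_changed, hdr_changed.
Round 2 — R7, derive rollback_ready.
Round 3 — R2, derive tag_release.
Round 4 — R9, derive publish_ok.
Round 5 — R3, derive src_changed.
src_changed first appears in round 5.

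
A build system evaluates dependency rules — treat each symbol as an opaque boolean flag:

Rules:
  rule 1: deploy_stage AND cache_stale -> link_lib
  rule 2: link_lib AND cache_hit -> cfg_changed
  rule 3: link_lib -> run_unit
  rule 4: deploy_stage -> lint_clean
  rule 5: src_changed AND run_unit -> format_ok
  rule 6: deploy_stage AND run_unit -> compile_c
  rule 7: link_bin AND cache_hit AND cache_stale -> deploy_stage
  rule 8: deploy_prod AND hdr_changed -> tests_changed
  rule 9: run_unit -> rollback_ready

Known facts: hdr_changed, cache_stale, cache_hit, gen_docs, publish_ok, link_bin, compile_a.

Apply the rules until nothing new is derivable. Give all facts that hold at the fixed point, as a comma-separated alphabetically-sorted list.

cache_hit, cache_stale, cfg_changed, compile_a, compile_c, deploy_stage, gen_docs, hdr_changed, link_bin, link_lib, lint_clean, publish_ok, rollback_ready, run_unit

Round 1 — rule 7, derive deploy_stage.
Round 2 — rule 1, rule 4, derive link_lib, lint_clean.
Round 3 — rule 2, rule 3, derive cfg_changed, run_unit.
Round 4 — rule 6, rule 9, derive compile_c, rollback_ready.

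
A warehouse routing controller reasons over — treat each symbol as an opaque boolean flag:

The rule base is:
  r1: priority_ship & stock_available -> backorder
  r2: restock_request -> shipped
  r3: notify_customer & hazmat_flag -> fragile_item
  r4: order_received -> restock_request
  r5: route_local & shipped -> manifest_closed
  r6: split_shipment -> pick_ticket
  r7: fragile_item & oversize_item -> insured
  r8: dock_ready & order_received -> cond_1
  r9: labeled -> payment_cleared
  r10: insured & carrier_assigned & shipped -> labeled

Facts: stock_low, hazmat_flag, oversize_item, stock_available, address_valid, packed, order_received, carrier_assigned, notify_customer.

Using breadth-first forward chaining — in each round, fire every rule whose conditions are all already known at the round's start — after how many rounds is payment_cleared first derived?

4

[1] r3 [notify_customer & hazmat_flag -> fragile_item]; r4 [order_received -> restock_request]. ⇒ new: fragile_item, restock_request.
[2] r2 [restock_request -> shipped]; r7 [fragile_item & oversize_item -> insured]. ⇒ new: shipped, insured.
[3] r10 [insured & carrier_assigned & shipped -> labeled]. ⇒ new: labeled.
[4] r9 [labeled -> payment_cleared]. ⇒ new: payment_cleared.
payment_cleared first appears in round 4.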